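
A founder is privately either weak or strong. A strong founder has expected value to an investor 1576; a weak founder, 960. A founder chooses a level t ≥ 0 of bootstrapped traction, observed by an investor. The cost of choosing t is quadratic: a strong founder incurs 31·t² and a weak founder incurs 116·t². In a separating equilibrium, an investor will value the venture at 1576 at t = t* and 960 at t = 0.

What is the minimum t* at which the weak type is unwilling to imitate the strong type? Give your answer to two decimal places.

The weak type at t = 0 receives 960; imitating at t* yields 1576 − 116·t*².
Indifference: 960 = 1576 − 116·t*², so t*² = (1576 − 960) / 116 ≈ 5.3103.
t* = √5.3103 ≈ 2.30.

2.30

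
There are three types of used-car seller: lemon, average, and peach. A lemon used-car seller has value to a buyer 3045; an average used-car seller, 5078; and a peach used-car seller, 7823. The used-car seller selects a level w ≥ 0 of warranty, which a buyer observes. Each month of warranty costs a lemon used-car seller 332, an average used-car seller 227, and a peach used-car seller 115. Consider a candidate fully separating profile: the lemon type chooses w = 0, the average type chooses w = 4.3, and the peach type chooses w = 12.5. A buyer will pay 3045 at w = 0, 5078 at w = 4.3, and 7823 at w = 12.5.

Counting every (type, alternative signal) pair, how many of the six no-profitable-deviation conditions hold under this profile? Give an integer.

Peach (own payoff 7823 − 115×12.5 = 6385.5): to w=0 gives 3045 → no gain ✓; to w=4.3 gives 5078 − 115×4.3 = 4583.5 → no gain ✓.
Average (own payoff 5078 − 227×4.3 = 4101.9): to w=0 gives 3045 → no gain ✓; to w=12.5 gives 7823 − 227×12.5 = 4985.5 → profitable ✗.
Lemon (own payoff 3045): to w=4.3 gives 5078 − 332×4.3 = 3650.4 → profitable ✗; to w=12.5 gives 7823 − 332×12.5 = 3673 → profitable ✗.
3 of the 6 constraints hold; not an equilibrium.

3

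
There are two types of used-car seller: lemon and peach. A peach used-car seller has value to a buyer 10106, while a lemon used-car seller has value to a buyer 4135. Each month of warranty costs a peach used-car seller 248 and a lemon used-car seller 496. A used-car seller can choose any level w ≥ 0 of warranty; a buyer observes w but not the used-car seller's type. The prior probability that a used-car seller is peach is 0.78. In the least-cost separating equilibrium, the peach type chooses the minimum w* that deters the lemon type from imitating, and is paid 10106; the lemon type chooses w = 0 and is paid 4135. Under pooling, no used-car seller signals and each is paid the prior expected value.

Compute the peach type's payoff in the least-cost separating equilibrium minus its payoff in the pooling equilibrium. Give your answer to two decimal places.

Least-cost separating signal: w* solves 4135 = 10106 − 496·w*, so w* = (10106 − 4135)/496 ≈ 12.0383.
Peach type's separating payoff: 10106 − 248 × w* = 10106 − 248 × (10106 − 4135)/496 = 10106 − 1480808/496 = 7120.5.
Pooling payoff: 0.78 × 10106 + 0.22 × 4135 = 8792.38.
Difference: 7120.5 − 8792.38 = -1671.88.
The peach type would prefer the pooling outcome.

-1671.88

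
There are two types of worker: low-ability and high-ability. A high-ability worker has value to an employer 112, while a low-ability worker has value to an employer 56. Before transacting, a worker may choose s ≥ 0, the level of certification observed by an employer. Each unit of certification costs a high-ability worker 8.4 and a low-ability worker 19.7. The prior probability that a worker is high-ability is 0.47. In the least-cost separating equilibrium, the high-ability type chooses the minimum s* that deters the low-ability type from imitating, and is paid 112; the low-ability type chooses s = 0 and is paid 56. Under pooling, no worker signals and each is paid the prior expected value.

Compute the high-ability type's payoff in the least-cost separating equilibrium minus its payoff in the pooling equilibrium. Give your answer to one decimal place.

Least-cost separating signal: s* solves 56 = 112 − 19.7·s*, so s* = (112 − 56)/19.7 ≈ 2.8426.
High-ability type's separating payoff: 112 − 8.4 × s* = 112 − 8.4 × (112 − 56)/19.7 = 112 − 470.4/19.7 ≈ 88.122.
Pooling payoff: 0.47 × 112 + 0.53 × 56 = 82.32.
Difference: 88.122 − 82.32 = 5.802, i.e. 5.8 to one decimal place.
The high-ability type prefers to separate.

5.8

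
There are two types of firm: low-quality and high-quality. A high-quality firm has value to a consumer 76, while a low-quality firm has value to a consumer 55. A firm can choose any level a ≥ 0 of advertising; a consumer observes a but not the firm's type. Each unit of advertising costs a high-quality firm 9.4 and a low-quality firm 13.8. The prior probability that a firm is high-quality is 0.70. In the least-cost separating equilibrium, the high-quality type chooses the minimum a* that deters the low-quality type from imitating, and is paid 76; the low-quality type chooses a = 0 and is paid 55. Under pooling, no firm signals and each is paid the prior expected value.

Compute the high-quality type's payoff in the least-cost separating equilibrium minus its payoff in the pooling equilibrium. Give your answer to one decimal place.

Least-cost separating signal: a* solves 55 = 76 − 13.8·a*, so a* = (76 − 55)/13.8 ≈ 1.5217.
High-quality type's separating payoff: 76 − 9.4 × a* = 76 − 9.4 × (76 − 55)/13.8 = 76 − 197.4/13.8 ≈ 61.696.
Pooling payoff: 0.70 × 76 + 0.30 × 55 = 69.7.
Difference: 61.696 − 69.7 = -8.004, i.e. -8.0 to one decimal place.
The high-quality type would prefer the pooling outcome.

-8.0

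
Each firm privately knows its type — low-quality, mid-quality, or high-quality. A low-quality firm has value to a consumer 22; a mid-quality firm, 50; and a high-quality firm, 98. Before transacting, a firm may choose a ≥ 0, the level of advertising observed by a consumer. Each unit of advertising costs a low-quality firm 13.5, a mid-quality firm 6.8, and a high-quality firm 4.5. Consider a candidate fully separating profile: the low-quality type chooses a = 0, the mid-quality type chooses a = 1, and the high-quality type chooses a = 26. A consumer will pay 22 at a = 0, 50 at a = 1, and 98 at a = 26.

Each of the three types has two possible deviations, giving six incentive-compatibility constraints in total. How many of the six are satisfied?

3

Low-quality (own payoff 22): to a=1 gives 50 − 13.5×1 = 36.5 → profitable ✗; to a=26 gives 98 − 13.5×26 = -253 → no gain ✓.
High-quality (own payoff 98 − 4.5×26 = -19): to a=0 gives 22 → profitable ✗; to a=1 gives 50 − 4.5×1 = 45.5 → profitable ✗.
Mid-quality (own payoff 50 − 6.8×1 = 43.2): to a=0 gives 22 → no gain ✓; to a=26 gives 98 − 6.8×26 = -78.8 → no gain ✓.
3 of the 6 constraints hold; not an equilibrium.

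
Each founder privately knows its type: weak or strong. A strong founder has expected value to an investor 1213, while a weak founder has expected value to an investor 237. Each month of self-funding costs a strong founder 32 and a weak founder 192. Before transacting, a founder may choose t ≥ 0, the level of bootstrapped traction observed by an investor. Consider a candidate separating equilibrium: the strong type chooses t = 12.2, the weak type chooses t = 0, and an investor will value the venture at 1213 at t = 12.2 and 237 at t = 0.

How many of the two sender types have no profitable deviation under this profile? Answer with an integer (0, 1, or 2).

2

Weak type: stay at 0 → 237; mimic → 1213 − 192 × 12.2 = -1129.4. IC holds (237 ≥ -1129.4).
Strong type: signal → 1213 − 32 × 12.2 = 822.6; deviate to 0 → 237. IC holds (822.6 ≥ 237).
2 of 2 constraints hold, so this is a separating equilibrium.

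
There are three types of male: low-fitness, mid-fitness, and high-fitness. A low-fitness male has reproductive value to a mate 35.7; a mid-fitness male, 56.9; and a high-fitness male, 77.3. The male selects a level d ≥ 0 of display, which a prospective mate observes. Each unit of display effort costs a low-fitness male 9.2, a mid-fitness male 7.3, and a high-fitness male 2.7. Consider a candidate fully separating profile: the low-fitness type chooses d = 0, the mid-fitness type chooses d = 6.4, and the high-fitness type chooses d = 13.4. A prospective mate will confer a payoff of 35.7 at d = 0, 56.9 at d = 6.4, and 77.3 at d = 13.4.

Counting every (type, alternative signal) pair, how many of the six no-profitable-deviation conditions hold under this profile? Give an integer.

5

Low-fitness (own payoff 35.7): to d=6.4 gives 56.9 − 9.2×6.4 = -1.98 → no gain ✓; to d=13.4 gives 77.3 − 9.2×13.4 = -45.98 → no gain ✓.
High-fitness (own payoff 77.3 − 2.7×13.4 = 41.12): to d=0 gives 35.7 → no gain ✓; to d=6.4 gives 56.9 − 2.7×6.4 = 39.62 → no gain ✓.
Mid-fitness (own payoff 56.9 − 7.3×6.4 = 10.18): to d=0 gives 35.7 → profitable ✗; to d=13.4 gives 77.3 − 7.3×13.4 = -20.52 → no gain ✓.
5 of the 6 constraints hold; not an equilibrium.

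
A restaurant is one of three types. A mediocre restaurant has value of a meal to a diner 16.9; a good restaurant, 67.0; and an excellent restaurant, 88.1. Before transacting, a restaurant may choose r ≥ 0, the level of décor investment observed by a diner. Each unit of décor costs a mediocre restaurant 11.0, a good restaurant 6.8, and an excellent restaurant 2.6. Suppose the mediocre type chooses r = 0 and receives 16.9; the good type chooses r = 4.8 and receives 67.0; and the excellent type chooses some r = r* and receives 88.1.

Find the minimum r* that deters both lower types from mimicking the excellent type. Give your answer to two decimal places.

7.90

Mediocre type (on-path payoff 16.9) won't mimic when 16.9 ≥ 88.1 − 11.0·r*, i.e. r* ≥ 6.47.
Good type (on-path payoff 67.0 − 6.8×4.8 = 34.36) won't mimic when 34.36 ≥ 88.1 − 6.8·r*, i.e. r* ≥ 7.90.
Both must hold, so r* = max(6.47, 7.90) = 7.90. The good type's constraint binds.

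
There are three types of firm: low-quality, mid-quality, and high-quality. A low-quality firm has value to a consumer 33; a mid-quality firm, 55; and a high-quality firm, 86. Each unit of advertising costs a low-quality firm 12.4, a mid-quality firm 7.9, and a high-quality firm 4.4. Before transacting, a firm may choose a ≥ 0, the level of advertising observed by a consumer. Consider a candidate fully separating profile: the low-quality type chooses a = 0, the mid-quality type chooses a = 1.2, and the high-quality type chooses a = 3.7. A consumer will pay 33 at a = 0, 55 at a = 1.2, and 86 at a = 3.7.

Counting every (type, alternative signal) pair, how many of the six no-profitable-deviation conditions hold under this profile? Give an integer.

3

High-quality (own payoff 86 − 4.4×3.7 = 69.72): to a=0 gives 33 → no gain ✓; to a=1.2 gives 55 − 4.4×1.2 = 49.72 → no gain ✓.
Mid-quality (own payoff 55 − 7.9×1.2 = 45.52): to a=0 gives 33 → no gain ✓; to a=3.7 gives 86 − 7.9×3.7 = 56.77 → profitable ✗.
Low-quality (own payoff 33): to a=1.2 gives 55 − 12.4×1.2 = 40.12 → profitable ✗; to a=3.7 gives 86 − 12.4×3.7 = 40.12 → profitable ✗.
3 of the 6 constraints hold; not an equilibrium.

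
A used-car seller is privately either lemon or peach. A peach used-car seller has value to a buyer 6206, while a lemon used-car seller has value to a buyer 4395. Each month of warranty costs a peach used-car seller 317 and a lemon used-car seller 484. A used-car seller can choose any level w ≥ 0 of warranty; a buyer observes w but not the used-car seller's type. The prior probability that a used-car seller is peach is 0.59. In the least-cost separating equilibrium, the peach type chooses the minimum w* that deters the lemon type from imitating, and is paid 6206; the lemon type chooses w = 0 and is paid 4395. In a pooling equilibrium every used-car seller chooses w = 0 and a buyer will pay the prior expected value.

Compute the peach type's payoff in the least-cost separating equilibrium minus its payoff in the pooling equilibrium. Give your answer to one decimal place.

-443.6

Least-cost separating signal: w* solves 4395 = 6206 − 484·w*, so w* = (6206 − 4395)/484 ≈ 3.7417.
Peach type's separating payoff: 6206 − 317 × w* = 6206 − 317 × (6206 − 4395)/484 = 6206 − 574087/484 ≈ 5019.870.
Pooling payoff: 0.59 × 6206 + 0.41 × 4395 = 5463.49.
Difference: 5019.870 − 5463.49 = -443.62, i.e. -443.6 to one decimal place.
The peach type would prefer the pooling outcome.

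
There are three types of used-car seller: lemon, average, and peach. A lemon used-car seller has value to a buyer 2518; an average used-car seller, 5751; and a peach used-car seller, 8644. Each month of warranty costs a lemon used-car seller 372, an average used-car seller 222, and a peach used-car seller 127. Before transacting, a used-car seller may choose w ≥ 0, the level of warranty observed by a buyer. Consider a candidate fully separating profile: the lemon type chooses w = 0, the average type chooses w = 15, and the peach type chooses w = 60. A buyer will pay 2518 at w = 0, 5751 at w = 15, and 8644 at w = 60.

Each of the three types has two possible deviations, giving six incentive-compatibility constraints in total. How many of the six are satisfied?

3

Peach (own payoff 8644 − 127×60 = 1024): to w=0 gives 2518 → profitable ✗; to w=15 gives 5751 − 127×15 = 3846 → profitable ✗.
Average (own payoff 5751 − 222×15 = 2421): to w=0 gives 2518 → profitable ✗; to w=60 gives 8644 − 222×60 = -4676 → no gain ✓.
Lemon (own payoff 2518): to w=15 gives 5751 − 372×15 = 171 → no gain ✓; to w=60 gives 8644 − 372×60 = -13676 → no gain ✓.
3 of the 6 constraints hold; not an equilibrium.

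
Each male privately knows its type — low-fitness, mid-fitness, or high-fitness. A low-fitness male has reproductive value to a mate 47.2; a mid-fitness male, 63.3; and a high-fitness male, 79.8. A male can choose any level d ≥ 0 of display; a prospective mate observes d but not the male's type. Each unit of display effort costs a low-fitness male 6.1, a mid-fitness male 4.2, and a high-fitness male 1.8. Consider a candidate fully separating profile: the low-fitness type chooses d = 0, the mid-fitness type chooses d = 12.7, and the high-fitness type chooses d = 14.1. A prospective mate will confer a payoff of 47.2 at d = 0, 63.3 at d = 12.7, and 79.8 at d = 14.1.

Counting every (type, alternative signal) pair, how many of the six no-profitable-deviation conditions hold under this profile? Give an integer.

Low-fitness (own payoff 47.2): to d=12.7 gives 63.3 − 6.1×12.7 = -14.17 → no gain ✓; to d=14.1 gives 79.8 − 6.1×14.1 = -6.21 → no gain ✓.
Mid-fitness (own payoff 63.3 − 4.2×12.7 = 9.96): to d=0 gives 47.2 → profitable ✗; to d=14.1 gives 79.8 − 4.2×14.1 = 20.58 → profitable ✗.
High-fitness (own payoff 79.8 − 1.8×14.1 = 54.42): to d=0 gives 47.2 → no gain ✓; to d=12.7 gives 63.3 − 1.8×12.7 = 40.44 → no gain ✓.
4 of the 6 constraints hold; not an equilibrium.

4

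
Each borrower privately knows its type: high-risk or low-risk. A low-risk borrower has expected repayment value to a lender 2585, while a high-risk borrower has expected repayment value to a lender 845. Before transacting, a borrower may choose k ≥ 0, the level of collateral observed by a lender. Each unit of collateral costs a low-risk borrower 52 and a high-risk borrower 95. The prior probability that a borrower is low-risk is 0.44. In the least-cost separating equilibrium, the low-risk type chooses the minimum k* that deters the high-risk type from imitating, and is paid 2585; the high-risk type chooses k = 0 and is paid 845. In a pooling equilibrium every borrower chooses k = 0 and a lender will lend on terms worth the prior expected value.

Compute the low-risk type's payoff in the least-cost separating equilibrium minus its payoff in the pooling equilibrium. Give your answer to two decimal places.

21.98

Least-cost separating signal: k* solves 845 = 2585 − 95·k*, so k* = (2585 − 845)/95 ≈ 18.3158.
Low-risk type's separating payoff: 2585 − 52 × k* = 2585 − 52 × (2585 − 845)/95 = 2585 − 90480/95 ≈ 1632.5789.
Pooling payoff: 0.44 × 2585 + 0.56 × 845 = 1610.6.
Difference: 1632.5789 − 1610.6 = 21.9789, i.e. 21.98 to two decimal places.
The low-risk type prefers to separate.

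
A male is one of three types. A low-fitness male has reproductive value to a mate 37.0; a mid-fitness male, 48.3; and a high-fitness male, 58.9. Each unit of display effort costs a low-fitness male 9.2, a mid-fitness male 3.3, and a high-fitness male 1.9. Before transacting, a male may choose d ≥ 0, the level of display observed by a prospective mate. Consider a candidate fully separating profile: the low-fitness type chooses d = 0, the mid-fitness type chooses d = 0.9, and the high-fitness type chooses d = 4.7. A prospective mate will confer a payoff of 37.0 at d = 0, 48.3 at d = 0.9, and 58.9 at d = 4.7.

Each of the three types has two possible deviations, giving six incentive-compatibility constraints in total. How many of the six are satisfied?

5

Low-fitness (own payoff 37.0): to d=0.9 gives 48.3 − 9.2×0.9 = 40.02 → profitable ✗; to d=4.7 gives 58.9 − 9.2×4.7 = 15.66 → no gain ✓.
High-fitness (own payoff 58.9 − 1.9×4.7 = 49.97): to d=0 gives 37.0 → no gain ✓; to d=0.9 gives 48.3 − 1.9×0.9 = 46.59 → no gain ✓.
Mid-fitness (own payoff 48.3 − 3.3×0.9 = 45.33): to d=0 gives 37.0 → no gain ✓; to d=4.7 gives 58.9 − 3.3×4.7 = 43.39 → no gain ✓.
5 of the 6 constraints hold; not an equilibrium.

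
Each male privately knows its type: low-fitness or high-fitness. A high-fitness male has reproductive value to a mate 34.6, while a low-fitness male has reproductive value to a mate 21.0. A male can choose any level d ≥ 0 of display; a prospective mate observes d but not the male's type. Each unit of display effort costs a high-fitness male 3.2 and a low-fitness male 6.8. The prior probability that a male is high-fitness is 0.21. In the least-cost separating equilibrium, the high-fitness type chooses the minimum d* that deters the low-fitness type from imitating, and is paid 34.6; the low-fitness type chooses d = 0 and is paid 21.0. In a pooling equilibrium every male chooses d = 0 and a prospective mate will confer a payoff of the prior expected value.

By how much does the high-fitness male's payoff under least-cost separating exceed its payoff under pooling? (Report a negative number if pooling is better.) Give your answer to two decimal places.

4.34

Least-cost separating signal: d* solves 21.0 = 34.6 − 6.8·d*, so d* = (34.6 − 21.0)/6.8 = 2.
High-fitness type's separating payoff: 34.6 − 3.2 × d* = 34.6 − 3.2 × (34.6 − 21.0)/6.8 = 34.6 − 43.52/6.8 = 28.2.
Pooling payoff: 0.21 × 34.6 + 0.79 × 21.0 = 23.856.
Difference: 28.2 − 23.856 = 4.344, i.e. 4.34 to two decimal places.
The high-fitness type prefers to separate.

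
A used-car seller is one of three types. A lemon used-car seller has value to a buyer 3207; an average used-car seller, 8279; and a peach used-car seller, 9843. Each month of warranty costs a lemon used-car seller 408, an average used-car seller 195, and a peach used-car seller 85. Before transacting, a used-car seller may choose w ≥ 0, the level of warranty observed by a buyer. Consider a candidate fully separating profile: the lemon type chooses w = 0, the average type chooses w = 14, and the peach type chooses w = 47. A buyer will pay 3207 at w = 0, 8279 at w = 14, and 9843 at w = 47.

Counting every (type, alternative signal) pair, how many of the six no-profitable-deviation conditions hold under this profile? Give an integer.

Average (own payoff 8279 − 195×14 = 5549): to w=0 gives 3207 → no gain ✓; to w=47 gives 9843 − 195×47 = 678 → no gain ✓.
Lemon (own payoff 3207): to w=14 gives 8279 − 408×14 = 2567 → no gain ✓; to w=47 gives 9843 − 408×47 = -9333 → no gain ✓.
Peach (own payoff 9843 − 85×47 = 5848): to w=0 gives 3207 → no gain ✓; to w=14 gives 8279 − 85×14 = 7089 → profitable ✗.
5 of the 6 constraints hold; not an equilibrium.

5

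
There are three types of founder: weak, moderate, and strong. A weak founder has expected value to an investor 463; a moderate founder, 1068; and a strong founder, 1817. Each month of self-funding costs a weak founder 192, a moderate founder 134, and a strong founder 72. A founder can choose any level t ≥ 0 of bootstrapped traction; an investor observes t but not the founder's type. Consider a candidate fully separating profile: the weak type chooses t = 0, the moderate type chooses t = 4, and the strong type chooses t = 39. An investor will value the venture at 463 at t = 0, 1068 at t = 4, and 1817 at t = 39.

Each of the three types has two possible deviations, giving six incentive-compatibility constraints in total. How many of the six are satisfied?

4

Strong (own payoff 1817 − 72×39 = -991): to t=0 gives 463 → profitable ✗; to t=4 gives 1068 − 72×4 = 780 → profitable ✗.
Weak (own payoff 463): to t=4 gives 1068 − 192×4 = 300 → no gain ✓; to t=39 gives 1817 − 192×39 = -5671 → no gain ✓.
Moderate (own payoff 1068 − 134×4 = 532): to t=0 gives 463 → no gain ✓; to t=39 gives 1817 − 134×39 = -3409 → no gain ✓.
4 of the 6 constraints hold; not an equilibrium.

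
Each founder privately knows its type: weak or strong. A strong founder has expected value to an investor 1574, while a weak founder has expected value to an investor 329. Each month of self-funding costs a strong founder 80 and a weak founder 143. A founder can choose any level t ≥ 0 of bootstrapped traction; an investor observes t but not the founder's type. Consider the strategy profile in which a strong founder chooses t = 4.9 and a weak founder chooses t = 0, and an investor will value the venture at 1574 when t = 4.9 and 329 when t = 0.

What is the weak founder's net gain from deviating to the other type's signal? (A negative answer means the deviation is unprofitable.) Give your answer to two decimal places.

544.30

Playing t = 0 the weak founder receives 329.
Deviating to t = 4.9 brings payment 1574 at cost 143 × 4.9 = 700.7, netting 873.3.
Gain from deviating: 873.3 − 329 = 544.30.
The gain is positive, so the weak type's incentive-compatibility constraint is violated — this profile is not a separating equilibrium.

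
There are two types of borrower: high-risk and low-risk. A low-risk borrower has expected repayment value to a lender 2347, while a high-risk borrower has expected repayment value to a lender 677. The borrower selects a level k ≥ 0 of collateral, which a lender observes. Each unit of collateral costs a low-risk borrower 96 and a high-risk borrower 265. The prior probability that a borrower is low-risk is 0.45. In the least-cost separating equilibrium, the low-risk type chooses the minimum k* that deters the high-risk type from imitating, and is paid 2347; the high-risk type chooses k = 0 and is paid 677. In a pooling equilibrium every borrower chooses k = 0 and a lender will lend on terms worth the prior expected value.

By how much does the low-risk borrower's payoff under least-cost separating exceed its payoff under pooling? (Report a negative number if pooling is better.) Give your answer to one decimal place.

313.5

Least-cost separating signal: k* solves 677 = 2347 − 265·k*, so k* = (2347 − 677)/265 ≈ 6.3019.
Low-risk type's separating payoff: 2347 − 96 × k* = 2347 − 96 × (2347 − 677)/265 = 2347 − 160320/265 ≈ 1742.019.
Pooling payoff: 0.45 × 2347 + 0.55 × 677 = 1428.5.
Difference: 1742.019 − 1428.5 = 313.519, i.e. 313.5 to one decimal place.
The low-risk type prefers to separate.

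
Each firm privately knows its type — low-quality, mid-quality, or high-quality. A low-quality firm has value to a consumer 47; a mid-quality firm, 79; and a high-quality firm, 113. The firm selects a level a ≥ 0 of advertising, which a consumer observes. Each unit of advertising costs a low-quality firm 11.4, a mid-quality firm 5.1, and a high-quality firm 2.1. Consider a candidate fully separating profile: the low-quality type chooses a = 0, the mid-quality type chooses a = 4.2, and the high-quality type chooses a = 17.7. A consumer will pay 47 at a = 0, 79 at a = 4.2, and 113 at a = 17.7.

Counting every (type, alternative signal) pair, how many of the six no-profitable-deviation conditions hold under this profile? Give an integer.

6

Low-quality (own payoff 47): to a=4.2 gives 79 − 11.4×4.2 = 31.12 → no gain ✓; to a=17.7 gives 113 − 11.4×17.7 = -88.78 → no gain ✓.
Mid-quality (own payoff 79 − 5.1×4.2 = 57.58): to a=0 gives 47 → no gain ✓; to a=17.7 gives 113 − 5.1×17.7 = 22.73 → no gain ✓.
High-quality (own payoff 113 − 2.1×17.7 = 75.83): to a=0 gives 47 → no gain ✓; to a=4.2 gives 79 − 2.1×4.2 = 70.18 → no gain ✓.
6 of the 6 constraints hold; this profile is a separating equilibrium.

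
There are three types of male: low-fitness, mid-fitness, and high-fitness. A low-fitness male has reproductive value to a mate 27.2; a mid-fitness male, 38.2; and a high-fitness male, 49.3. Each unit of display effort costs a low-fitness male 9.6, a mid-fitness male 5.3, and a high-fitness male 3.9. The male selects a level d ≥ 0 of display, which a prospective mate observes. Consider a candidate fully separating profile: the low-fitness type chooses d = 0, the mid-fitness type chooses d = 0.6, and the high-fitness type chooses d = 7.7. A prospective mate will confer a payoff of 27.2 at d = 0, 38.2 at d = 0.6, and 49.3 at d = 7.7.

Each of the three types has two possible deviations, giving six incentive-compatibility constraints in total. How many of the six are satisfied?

3

High-fitness (own payoff 49.3 − 3.9×7.7 = 19.27): to d=0 gives 27.2 → profitable ✗; to d=0.6 gives 38.2 − 3.9×0.6 = 35.86 → profitable ✗.
Mid-fitness (own payoff 38.2 − 5.3×0.6 = 35.02): to d=0 gives 27.2 → no gain ✓; to d=7.7 gives 49.3 − 5.3×7.7 = 8.49 → no gain ✓.
Low-fitness (own payoff 27.2): to d=0.6 gives 38.2 − 9.6×0.6 = 32.44 → profitable ✗; to d=7.7 gives 49.3 − 9.6×7.7 = -24.62 → no gain ✓.
3 of the 6 constraints hold; not an equilibrium.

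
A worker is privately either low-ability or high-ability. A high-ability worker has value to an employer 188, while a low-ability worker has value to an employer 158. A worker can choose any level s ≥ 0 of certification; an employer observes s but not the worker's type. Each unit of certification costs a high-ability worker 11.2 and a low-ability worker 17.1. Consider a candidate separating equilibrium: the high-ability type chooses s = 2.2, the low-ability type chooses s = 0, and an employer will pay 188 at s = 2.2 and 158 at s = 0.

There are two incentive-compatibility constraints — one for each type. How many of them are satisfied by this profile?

High-ability type: signal → 188 − 11.2 × 2.2 = 163.36; deviate to 0 → 158. IC holds (163.36 ≥ 158).
Low-ability type: stay at 0 → 158; mimic → 188 − 17.1 × 2.2 = 150.38. IC holds (158 ≥ 150.38).
2 of 2 constraints hold, so this is a separating equilibrium.

2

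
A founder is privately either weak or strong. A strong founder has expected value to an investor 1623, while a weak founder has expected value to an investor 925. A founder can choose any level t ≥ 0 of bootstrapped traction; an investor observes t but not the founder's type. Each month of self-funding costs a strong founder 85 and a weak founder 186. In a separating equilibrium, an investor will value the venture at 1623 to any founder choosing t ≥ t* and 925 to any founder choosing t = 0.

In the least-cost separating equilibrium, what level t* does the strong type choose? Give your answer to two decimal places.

A weak founder choosing t = 0 receives 925.
Imitating at t* instead would pay 1623 at cost 186·t*, netting 1623 − 186·t*.
Indifference: 925 = 1623 − 186·t*, so t* = (1623 − 925) / 186 ≈ 3.75.
At t* the weak type's incentive constraint just binds; the strong type strictly prefers t* since its per-unit cost is lower.

3.75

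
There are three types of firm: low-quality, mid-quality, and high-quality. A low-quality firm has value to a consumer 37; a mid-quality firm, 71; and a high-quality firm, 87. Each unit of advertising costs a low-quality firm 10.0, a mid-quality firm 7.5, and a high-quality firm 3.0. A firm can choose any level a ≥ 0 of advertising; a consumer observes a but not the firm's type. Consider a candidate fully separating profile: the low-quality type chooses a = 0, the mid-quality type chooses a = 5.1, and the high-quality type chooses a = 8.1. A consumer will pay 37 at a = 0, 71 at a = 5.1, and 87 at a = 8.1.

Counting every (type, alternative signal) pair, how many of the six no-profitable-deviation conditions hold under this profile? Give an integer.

Mid-quality (own payoff 71 − 7.5×5.1 = 32.75): to a=0 gives 37 → profitable ✗; to a=8.1 gives 87 − 7.5×8.1 = 26.25 → no gain ✓.
Low-quality (own payoff 37): to a=5.1 gives 71 − 10.0×5.1 = 20 → no gain ✓; to a=8.1 gives 87 − 10.0×8.1 = 6 → no gain ✓.
High-quality (own payoff 87 − 3.0×8.1 = 62.7): to a=0 gives 37 → no gain ✓; to a=5.1 gives 71 − 3.0×5.1 = 55.7 → no gain ✓.
5 of the 6 constraints hold; not an equilibrium.

5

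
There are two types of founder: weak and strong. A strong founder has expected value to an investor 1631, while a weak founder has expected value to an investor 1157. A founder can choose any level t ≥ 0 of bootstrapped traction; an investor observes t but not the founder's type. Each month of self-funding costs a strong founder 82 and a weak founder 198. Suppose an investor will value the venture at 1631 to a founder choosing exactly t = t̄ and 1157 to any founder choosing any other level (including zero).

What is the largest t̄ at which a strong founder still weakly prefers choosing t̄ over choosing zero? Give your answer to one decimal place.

Choosing t̄ yields the strong type 1631 − 82·t̄; choosing zero yields 1157.
The strong type is indifferent at 1631 − 82·t̄ = 1157, i.e. t̄ = (1631 − 1157) / 82 ≈ 5.8.
For any t̄ above 5.8 the strong type would rather pool at zero, so separation collapses.

5.8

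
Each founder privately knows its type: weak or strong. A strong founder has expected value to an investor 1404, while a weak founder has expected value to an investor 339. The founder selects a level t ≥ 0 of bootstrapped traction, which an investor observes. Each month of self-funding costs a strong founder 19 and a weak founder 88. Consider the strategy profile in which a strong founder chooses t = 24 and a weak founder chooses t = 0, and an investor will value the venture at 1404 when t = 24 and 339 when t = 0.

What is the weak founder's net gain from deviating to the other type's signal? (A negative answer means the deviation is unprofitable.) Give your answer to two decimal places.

Playing t = 0 the weak founder receives 339.
Deviating to t = 24 brings payment 1404 at cost 88 × 24 = 2112, netting -708.
Gain from deviating: -708 − 339 = -1047.00.
The gain is negative, so the weak type's incentive-compatibility constraint is satisfied.

-1047.00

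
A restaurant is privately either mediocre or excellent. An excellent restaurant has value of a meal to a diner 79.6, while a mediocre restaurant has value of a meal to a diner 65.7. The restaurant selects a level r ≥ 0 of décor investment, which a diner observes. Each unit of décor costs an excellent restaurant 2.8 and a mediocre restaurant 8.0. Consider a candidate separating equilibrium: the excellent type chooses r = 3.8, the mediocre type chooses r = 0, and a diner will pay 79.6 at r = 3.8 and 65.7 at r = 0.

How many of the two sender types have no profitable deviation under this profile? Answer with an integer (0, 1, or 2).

Excellent type: signal → 79.6 − 2.8 × 3.8 = 68.96; deviate to 0 → 65.7. IC holds (68.96 ≥ 65.7).
Mediocre type: stay at 0 → 65.7; mimic → 79.6 − 8.0 × 3.8 = 49.2. IC holds (65.7 ≥ 49.2).
2 of 2 constraints hold, so this is a separating equilibrium.

2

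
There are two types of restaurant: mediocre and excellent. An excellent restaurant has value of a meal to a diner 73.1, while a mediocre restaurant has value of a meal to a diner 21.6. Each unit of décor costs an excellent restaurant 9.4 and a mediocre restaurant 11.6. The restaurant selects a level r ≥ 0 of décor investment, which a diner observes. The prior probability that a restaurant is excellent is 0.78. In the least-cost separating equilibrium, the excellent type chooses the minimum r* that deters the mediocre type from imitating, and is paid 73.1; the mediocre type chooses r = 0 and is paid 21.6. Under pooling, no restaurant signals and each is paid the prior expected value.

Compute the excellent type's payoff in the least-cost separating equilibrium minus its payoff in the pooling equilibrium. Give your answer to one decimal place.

Least-cost separating signal: r* solves 21.6 = 73.1 − 11.6·r*, so r* = (73.1 − 21.6)/11.6 ≈ 4.4397.
Excellent type's separating payoff: 73.1 − 9.4 × r* = 73.1 − 9.4 × (73.1 − 21.6)/11.6 = 73.1 − 484.1/11.6 ≈ 31.367.
Pooling payoff: 0.78 × 73.1 + 0.22 × 21.6 = 61.77.
Difference: 31.367 − 61.77 = -30.403, i.e. -30.4 to one decimal place.
The excellent type would prefer the pooling outcome.

-30.4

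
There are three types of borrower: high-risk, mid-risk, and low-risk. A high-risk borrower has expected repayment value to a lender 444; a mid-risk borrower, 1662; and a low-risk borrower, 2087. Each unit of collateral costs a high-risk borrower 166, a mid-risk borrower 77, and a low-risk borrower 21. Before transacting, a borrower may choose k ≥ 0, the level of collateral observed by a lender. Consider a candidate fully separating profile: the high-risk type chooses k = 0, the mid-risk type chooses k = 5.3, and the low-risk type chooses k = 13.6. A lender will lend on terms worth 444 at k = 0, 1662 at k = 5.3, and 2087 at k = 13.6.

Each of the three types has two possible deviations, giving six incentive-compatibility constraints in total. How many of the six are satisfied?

Low-risk (own payoff 2087 − 21×13.6 = 1801.4): to k=0 gives 444 → no gain ✓; to k=5.3 gives 1662 − 21×5.3 = 1550.7 → no gain ✓.
Mid-risk (own payoff 1662 − 77×5.3 = 1253.9): to k=0 gives 444 → no gain ✓; to k=13.6 gives 2087 − 77×13.6 = 1039.8 → no gain ✓.
High-risk (own payoff 444): to k=5.3 gives 1662 − 166×5.3 = 782.2 → profitable ✗; to k=13.6 gives 2087 − 166×13.6 = -170.6 → no gain ✓.
5 of the 6 constraints hold; not an equilibrium.

5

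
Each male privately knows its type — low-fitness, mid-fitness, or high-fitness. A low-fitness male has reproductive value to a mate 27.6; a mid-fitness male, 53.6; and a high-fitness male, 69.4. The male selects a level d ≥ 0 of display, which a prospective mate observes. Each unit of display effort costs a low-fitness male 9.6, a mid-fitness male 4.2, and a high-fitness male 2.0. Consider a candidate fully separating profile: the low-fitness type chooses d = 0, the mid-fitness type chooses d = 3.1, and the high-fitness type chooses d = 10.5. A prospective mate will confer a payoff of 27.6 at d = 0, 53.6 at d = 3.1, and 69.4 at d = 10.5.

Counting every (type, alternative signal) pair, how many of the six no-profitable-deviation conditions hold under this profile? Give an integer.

Low-fitness (own payoff 27.6): to d=3.1 gives 53.6 − 9.6×3.1 = 23.84 → no gain ✓; to d=10.5 gives 69.4 − 9.6×10.5 = -31.4 → no gain ✓.
Mid-fitness (own payoff 53.6 − 4.2×3.1 = 40.58): to d=0 gives 27.6 → no gain ✓; to d=10.5 gives 69.4 − 4.2×10.5 = 25.3 → no gain ✓.
High-fitness (own payoff 69.4 − 2.0×10.5 = 48.4): to d=0 gives 27.6 → no gain ✓; to d=3.1 gives 53.6 − 2.0×3.1 = 47.4 → no gain ✓.
6 of the 6 constraints hold; this profile is a separating equilibrium.

6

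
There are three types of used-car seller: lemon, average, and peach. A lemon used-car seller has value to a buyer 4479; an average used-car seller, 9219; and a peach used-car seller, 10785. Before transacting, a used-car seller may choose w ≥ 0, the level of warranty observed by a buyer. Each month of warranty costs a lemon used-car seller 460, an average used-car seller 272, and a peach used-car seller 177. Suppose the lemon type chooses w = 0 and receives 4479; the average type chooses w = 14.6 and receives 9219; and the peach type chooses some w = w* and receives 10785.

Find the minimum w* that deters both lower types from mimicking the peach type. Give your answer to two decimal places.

20.36

Lemon type (on-path payoff 4479) won't mimic when 4479 ≥ 10785 − 460·w*, i.e. w* ≥ 13.71.
Average type (on-path payoff 9219 − 272×14.6 = 5247.8) won't mimic when 5247.8 ≥ 10785 − 272·w*, i.e. w* ≥ 20.36.
Both must hold, so w* = max(13.71, 20.36) = 20.36. The average type's constraint binds.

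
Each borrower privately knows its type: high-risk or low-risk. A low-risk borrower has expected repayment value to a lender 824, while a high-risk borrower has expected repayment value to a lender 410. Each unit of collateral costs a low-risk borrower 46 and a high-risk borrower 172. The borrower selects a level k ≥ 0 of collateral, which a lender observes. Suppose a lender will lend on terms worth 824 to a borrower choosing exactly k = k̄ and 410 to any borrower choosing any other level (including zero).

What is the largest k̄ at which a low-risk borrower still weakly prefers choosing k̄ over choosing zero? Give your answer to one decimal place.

9.0

Choosing k̄ yields the low-risk type 824 − 46·k̄; choosing zero yields 410.
The low-risk type is indifferent at 824 − 46·k̄ = 410, i.e. k̄ = (824 − 410) / 46 = 9.0.
For any k̄ above 9.0 the low-risk type would rather pool at zero, so separation collapses.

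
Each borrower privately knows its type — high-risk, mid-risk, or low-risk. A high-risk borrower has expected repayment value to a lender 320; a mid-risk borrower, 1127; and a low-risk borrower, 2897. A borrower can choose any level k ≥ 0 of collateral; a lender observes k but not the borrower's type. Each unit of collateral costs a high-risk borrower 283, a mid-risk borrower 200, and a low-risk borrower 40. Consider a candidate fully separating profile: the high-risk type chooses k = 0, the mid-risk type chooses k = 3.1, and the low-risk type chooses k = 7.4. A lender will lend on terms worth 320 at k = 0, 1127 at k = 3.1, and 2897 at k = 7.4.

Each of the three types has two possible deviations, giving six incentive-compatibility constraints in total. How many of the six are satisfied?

4

Mid-risk (own payoff 1127 − 200×3.1 = 507): to k=0 gives 320 → no gain ✓; to k=7.4 gives 2897 − 200×7.4 = 1417 → profitable ✗.
High-risk (own payoff 320): to k=3.1 gives 1127 − 283×3.1 = 249.7 → no gain ✓; to k=7.4 gives 2897 − 283×7.4 = 802.8 → profitable ✗.
Low-risk (own payoff 2897 − 40×7.4 = 2601): to k=0 gives 320 → no gain ✓; to k=3.1 gives 1127 − 40×3.1 = 1003 → no gain ✓.
4 of the 6 constraints hold; not an equilibrium.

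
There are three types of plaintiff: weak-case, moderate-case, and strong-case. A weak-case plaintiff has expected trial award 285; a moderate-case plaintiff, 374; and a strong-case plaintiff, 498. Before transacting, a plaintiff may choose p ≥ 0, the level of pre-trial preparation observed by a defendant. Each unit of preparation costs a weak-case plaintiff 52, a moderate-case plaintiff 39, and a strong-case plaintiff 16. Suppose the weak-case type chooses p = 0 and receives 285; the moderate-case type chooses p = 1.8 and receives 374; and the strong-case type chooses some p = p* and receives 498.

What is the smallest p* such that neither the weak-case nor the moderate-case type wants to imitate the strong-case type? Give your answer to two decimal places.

4.98

Moderate-case type (on-path payoff 374 − 39×1.8 = 303.8) won't mimic when 303.8 ≥ 498 − 39·p*, i.e. p* ≥ 4.98.
Weak-case type (on-path payoff 285) won't mimic when 285 ≥ 498 − 52·p*, i.e. p* ≥ 4.10.
Both must hold, so p* = max(4.10, 4.98) = 4.98. The moderate-case type's constraint binds.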